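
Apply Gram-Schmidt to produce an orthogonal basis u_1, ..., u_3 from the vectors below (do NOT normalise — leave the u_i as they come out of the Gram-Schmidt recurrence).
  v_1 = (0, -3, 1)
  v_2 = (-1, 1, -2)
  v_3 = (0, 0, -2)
Orthogonal basis:
  u_1 = (0, -3, 1)
  u_2 = (-1, -1/2, -3/2)
  u_3 = (6/7, -6/35, -18/35)

Apply the Gram-Schmidt recurrence
  u_1 = v_1
  u_i = v_i − Σ_{j<i} ((v_i · u_j) / (u_j · u_j)) · u_j.

Step by step this gives:
  u_1 = (0, -3, 1)
  u_2 = (-1, -1/2, -3/2)
  u_3 = (6/7, -6/35, -18/35)

Orthogonality check:
  u_2 · u_1 = 0 (should be 0)
  u_3 · u_1 = 0 (should be 0)
  u_3 · u_2 = 0 (should be 0)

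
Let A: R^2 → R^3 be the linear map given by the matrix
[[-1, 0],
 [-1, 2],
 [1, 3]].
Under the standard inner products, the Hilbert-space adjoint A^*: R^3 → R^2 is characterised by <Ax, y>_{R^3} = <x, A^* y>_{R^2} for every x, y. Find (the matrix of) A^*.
A^* = A^T =
[[-1, -1, 1],
 [0, 2, 3]]

For real matrices with standard dot products, the defining identity <Ax, y> = <x, A^* y> gives (Ax)^T y = x^T (A^*) y, i.e. x^T A^T y = x^T (A^*) y. Since this holds for all x, y, we must have A^* = A^T. Therefore
A^* =
[[-1, -1, 1],
 [0, 2, 3]].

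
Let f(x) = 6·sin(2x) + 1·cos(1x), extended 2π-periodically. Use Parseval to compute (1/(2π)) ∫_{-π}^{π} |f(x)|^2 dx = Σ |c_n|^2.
Σ |c_n|^2 = 37/2

Expand |f|^2 and use orthogonality of {sin(nx), cos(mx)} on [-π, π]:
  ∫_{-π}^{π} sin(nx)^2 dx = π, ∫ cos(mx)^2 dx = π, and cross terms integrate to 0.
So ∫_{-π}^{π} f(x)^2 dx = 6^2 · π + 1^2 · π = (36 + 1)π.
Divide by 2π: (36 + 1)/2 = 37/2.
By Parseval, this equals Σ |c_n|^2.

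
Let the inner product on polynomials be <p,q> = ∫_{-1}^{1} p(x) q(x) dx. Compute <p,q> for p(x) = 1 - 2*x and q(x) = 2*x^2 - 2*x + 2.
<p,q> = 8

Expand the product: p(x)·q(x) = -4*x^3 + 6*x^2 - 6*x + 2.
∫_{-1}^{1} of each monomial x^k gives [2/(k+1) if k even, 0 if k odd]. Integrating term-by-term (or equivalently evaluating the antiderivative F(x) = -x^4 + 2*x^3 - 3*x^2 + 2*x at the endpoints):
  F(1) − F(−1) = 0 − (-8) = 8.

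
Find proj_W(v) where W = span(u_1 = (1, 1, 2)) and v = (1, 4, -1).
proj_W(v) = (1/2, 1/2, 1)

Set up U = [u_1 | ... | u_1] ∈ R^(3×1). The projector onto W = col(U) is P = U (U^T U)^(-1) U^T.
Compute U^T U =
  [6],
and U^T v = (3).
Solve U^T U · c = U^T v for the coefficients: c = (1/2). The projection is proj_W(v) = U c.
Check: (v - proj_W(v)) · u_1 = 0  (should be 0).
Result: proj_W(v) = (1/2, 1/2, 1).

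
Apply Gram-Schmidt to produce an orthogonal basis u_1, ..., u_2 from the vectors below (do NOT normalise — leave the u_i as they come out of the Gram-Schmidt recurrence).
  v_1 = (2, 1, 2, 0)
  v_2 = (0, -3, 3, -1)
Orthogonal basis:
  u_1 = (2, 1, 2, 0)
  u_2 = (-2/3, -10/3, 7/3, -1)

Apply the Gram-Schmidt recurrence
  u_1 = v_1
  u_i = v_i − Σ_{j<i} ((v_i · u_j) / (u_j · u_j)) · u_j.

Step by step this gives:
  u_1 = (2, 1, 2, 0)
  u_2 = (-2/3, -10/3, 7/3, -1)

Orthogonality check:
  u_2 · u_1 = 0 (should be 0)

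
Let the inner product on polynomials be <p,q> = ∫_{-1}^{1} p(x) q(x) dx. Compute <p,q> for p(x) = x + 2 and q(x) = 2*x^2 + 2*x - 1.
<p,q> = 0

Expand the product: p(x)·q(x) = 2*x^3 + 6*x^2 + 3*x - 2.
∫_{-1}^{1} of each monomial x^k gives [2/(k+1) if k even, 0 if k odd]. Integrating term-by-term (or equivalently evaluating the antiderivative F(x) = x^4/2 + 2*x^3 + 3*x^2/2 - 2*x at the endpoints):
  F(1) − F(−1) = 2 − (2) = 0.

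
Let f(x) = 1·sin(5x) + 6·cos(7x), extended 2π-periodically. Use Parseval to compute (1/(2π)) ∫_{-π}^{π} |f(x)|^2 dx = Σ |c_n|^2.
Σ |c_n|^2 = 37/2

Expand |f|^2 and use orthogonality of {sin(nx), cos(mx)} on [-π, π]:
  ∫_{-π}^{π} sin(nx)^2 dx = π, ∫ cos(mx)^2 dx = π, and cross terms integrate to 0.
So ∫_{-π}^{π} f(x)^2 dx = 1^2 · π + 6^2 · π = (1 + 36)π.
Divide by 2π: (1 + 36)/2 = 37/2.
By Parseval, this equals Σ |c_n|^2.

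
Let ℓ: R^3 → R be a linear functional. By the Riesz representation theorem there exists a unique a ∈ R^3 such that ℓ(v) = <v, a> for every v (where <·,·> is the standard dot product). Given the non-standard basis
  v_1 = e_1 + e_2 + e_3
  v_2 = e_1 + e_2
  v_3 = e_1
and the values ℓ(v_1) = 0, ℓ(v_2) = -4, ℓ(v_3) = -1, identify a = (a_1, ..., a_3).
a = (-1, -3, 4)

Write a = (a_1, ..., a_3) in the standard basis. For each basis vector v_i, ℓ(v_i) = <v_i, a> is a linear equation in the a_j's. Collect the n equations into a matrix system V a = ℓ, where row i of V is v_i (expressed in the standard basis). Since V is invertible (lower-triangular with 1s on the diagonal, up to permutation), solve by back-substitution:
  V =
[[1, 1, 1],
 [1, 1, 0],
 [1, 0, 0]]
  V a = (0, -4, -1)
Solving gives a = (-1, -3, 4).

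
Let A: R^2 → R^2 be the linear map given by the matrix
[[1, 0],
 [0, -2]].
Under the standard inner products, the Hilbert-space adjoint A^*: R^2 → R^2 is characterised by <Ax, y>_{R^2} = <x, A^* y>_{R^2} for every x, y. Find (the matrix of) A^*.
A^* = A^T =
[[1, 0],
 [0, -2]]

For real matrices with standard dot products, the defining identity <Ax, y> = <x, A^* y> gives (Ax)^T y = x^T (A^*) y, i.e. x^T A^T y = x^T (A^*) y. Since this holds for all x, y, we must have A^* = A^T. Therefore
A^* =
[[1, 0],
 [0, -2]].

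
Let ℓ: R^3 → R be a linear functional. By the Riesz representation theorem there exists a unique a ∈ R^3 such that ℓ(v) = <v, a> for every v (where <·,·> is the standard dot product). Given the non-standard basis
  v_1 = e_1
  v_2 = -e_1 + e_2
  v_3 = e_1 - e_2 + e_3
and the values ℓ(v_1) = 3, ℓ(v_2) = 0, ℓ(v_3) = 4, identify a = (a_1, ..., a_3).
a = (3, 3, 4)

Write a = (a_1, ..., a_3) in the standard basis. For each basis vector v_i, ℓ(v_i) = <v_i, a> is a linear equation in the a_j's. Collect the n equations into a matrix system V a = ℓ, where row i of V is v_i (expressed in the standard basis). Since V is invertible (lower-triangular with 1s on the diagonal, up to permutation), solve by back-substitution:
  V =
[[1, 0, 0],
 [-1, 1, 0],
 [1, -1, 1]]
  V a = (3, 0, 4)
Solving gives a = (3, 3, 4).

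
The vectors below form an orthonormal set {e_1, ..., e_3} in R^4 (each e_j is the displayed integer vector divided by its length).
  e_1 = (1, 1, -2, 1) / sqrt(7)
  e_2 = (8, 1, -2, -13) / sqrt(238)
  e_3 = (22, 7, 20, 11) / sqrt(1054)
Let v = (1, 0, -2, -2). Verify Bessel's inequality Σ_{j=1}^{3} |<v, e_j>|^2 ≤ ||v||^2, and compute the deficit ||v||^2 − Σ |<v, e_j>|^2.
Σ |<v, e_j>|^2 = 275/31; ||v||^2 = 9; deficit = 4/31

Write each e_j = u_j / sqrt(<u_j, u_j>) where u_j is the displayed integer vector. Then <v, e_j> = <v, u_j> / sqrt(<u_j, u_j>), so |<v, e_j>|^2 = <v, u_j>^2 / <u_j, u_j>.
Coefficients: <v, e_1> = 3/sqrt(7), <v, e_2> = 38/sqrt(238), <v, e_3> = -40/sqrt(1054).
Square and sum: Σ |<v, e_j>|^2 = 275/31.
Compute ||v||^2 = v·v = 9.
Deficit = 9 − 275/31 = 4/31 ≥ 0, confirming Bessel's inequality. (The deficit equals ||v − Σ <v,e_j> e_j||^2, the squared distance from v to span{e_j}.)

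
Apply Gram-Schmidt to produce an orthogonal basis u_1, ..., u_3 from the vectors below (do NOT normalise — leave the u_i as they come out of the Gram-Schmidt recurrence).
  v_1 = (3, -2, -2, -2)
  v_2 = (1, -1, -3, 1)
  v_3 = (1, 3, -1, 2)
Orthogonal basis:
  u_1 = (3, -2, -2, -2)
  u_2 = (-2/7, -1/7, -15/7, 13/7)
  u_3 = (36/19, 149/57, -7/57, 20/57)

Apply the Gram-Schmidt recurrence
  u_1 = v_1
  u_i = v_i − Σ_{j<i} ((v_i · u_j) / (u_j · u_j)) · u_j.

Step by step this gives:
  u_1 = (3, -2, -2, -2)
  u_2 = (-2/7, -1/7, -15/7, 13/7)
  u_3 = (36/19, 149/57, -7/57, 20/57)

Orthogonality check:
  u_2 · u_1 = 0 (should be 0)
  u_3 · u_1 = 0 (should be 0)
  u_3 · u_2 = 0 (should be 0)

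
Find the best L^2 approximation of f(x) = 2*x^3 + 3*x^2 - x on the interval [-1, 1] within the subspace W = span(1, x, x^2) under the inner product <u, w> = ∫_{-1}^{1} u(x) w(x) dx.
g(x) = 3*x^2 + x/5

The best approximation g ∈ W is the orthogonal projection of f onto W. Writing g = a_0 + a_1 x + a_2 x^2, the coefficients solve the normal equations G · a = b where
  G_{ij} = <φ_i, φ_j> and b_i = <f, φ_i>, with φ_0 = 1, φ_1 = x, φ_2 = x^2.
G =
  [2, 0, 2/3]
  [0, 2/3, 0]
  [2/3, 0, 2/5],
b = (2, 2/15, 6/5).
Solving gives a_0 = 0, a_1 = 1/5, a_2 = 3, so
  g(x) = 3*x^2 + x/5.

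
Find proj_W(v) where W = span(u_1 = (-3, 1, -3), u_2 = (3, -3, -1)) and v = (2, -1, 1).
proj_W(v) = (27/14, -38/35, 73/70)

Set up U = [u_1 | ... | u_2] ∈ R^(3×2). The projector onto W = col(U) is P = U (U^T U)^(-1) U^T.
Compute U^T U =
  [19, -9]
  [-9, 19],
and U^T v = (-10, 8).
Solve U^T U · c = U^T v for the coefficients: c = (-59/140, 31/140). The projection is proj_W(v) = U c.
Check: (v - proj_W(v)) · u_1 = 0  (should be 0).
Check: (v - proj_W(v)) · u_2 = 0  (should be 0).
Result: proj_W(v) = (27/14, -38/35, 73/70).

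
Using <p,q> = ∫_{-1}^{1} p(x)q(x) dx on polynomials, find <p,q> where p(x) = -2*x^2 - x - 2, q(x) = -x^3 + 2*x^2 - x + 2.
<p,q> = -208/15

Expand the product: p(x)·q(x) = 2*x^5 - 3*x^4 + 2*x^3 - 7*x^2 - 4.
∫_{-1}^{1} of each monomial x^k gives [2/(k+1) if k even, 0 if k odd]. Integrating term-by-term (or equivalently evaluating the antiderivative F(x) = x^6/3 - 3*x^5/5 + x^4/2 - 7*x^3/3 - 4*x at the endpoints):
  F(1) − F(−1) = -61/10 − (233/30) = -208/15.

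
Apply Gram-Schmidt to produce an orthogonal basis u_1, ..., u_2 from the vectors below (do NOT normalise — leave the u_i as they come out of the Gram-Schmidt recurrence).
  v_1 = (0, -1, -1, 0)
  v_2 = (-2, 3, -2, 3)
Orthogonal basis:
  u_1 = (0, -1, -1, 0)
  u_2 = (-2, 5/2, -5/2, 3)

Apply the Gram-Schmidt recurrence
  u_1 = v_1
  u_i = v_i − Σ_{j<i} ((v_i · u_j) / (u_j · u_j)) · u_j.

Step by step this gives:
  u_1 = (0, -1, -1, 0)
  u_2 = (-2, 5/2, -5/2, 3)

Orthogonality check:
  u_2 · u_1 = 0 (should be 0)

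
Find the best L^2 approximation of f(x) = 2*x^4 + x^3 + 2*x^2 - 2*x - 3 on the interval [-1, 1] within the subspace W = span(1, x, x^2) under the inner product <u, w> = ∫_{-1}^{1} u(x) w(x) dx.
g(x) = 26*x^2/7 - 7*x/5 - 111/35

The best approximation g ∈ W is the orthogonal projection of f onto W. Writing g = a_0 + a_1 x + a_2 x^2, the coefficients solve the normal equations G · a = b where
  G_{ij} = <φ_i, φ_j> and b_i = <f, φ_i>, with φ_0 = 1, φ_1 = x, φ_2 = x^2.
G =
  [2, 0, 2/3]
  [0, 2/3, 0]
  [2/3, 0, 2/5],
b = (-58/15, -14/15, -22/35).
Solving gives a_0 = -111/35, a_1 = -7/5, a_2 = 26/7, so
  g(x) = 26*x^2/7 - 7*x/5 - 111/35.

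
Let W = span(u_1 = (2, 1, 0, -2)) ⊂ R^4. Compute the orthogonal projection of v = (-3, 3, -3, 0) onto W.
proj_W(v) = (-2/3, -1/3, 0, 2/3)

Set up U = [u_1 | ... | u_1] ∈ R^(4×1). The projector onto W = col(U) is P = U (U^T U)^(-1) U^T.
Compute U^T U =
  [9],
and U^T v = (-3).
Solve U^T U · c = U^T v for the coefficients: c = (-1/3). The projection is proj_W(v) = U c.
Check: (v - proj_W(v)) · u_1 = 0  (should be 0).
Result: proj_W(v) = (-2/3, -1/3, 0, 2/3).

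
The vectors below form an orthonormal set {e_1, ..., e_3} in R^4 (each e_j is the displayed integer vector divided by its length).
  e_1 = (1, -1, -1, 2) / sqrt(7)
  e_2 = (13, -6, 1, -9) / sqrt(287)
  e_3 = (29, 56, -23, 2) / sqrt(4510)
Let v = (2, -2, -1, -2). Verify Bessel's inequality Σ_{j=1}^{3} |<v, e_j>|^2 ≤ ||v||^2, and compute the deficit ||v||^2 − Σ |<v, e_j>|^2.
Σ |<v, e_j>|^2 = 241/22; ||v||^2 = 13; deficit = 45/22

Write each e_j = u_j / sqrt(<u_j, u_j>) where u_j is the displayed integer vector. Then <v, e_j> = <v, u_j> / sqrt(<u_j, u_j>), so |<v, e_j>|^2 = <v, u_j>^2 / <u_j, u_j>.
Coefficients: <v, e_1> = 1/sqrt(7), <v, e_2> = 55/sqrt(287), <v, e_3> = -35/sqrt(4510).
Square and sum: Σ |<v, e_j>|^2 = 241/22.
Compute ||v||^2 = v·v = 13.
Deficit = 13 − 241/22 = 45/22 ≥ 0, confirming Bessel's inequality. (The deficit equals ||v − Σ <v,e_j> e_j||^2, the squared distance from v to span{e_j}.)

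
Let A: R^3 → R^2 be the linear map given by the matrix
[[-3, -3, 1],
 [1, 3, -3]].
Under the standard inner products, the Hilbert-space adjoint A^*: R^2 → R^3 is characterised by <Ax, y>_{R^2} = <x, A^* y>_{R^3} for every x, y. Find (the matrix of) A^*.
A^* = A^T =
[[-3, 1],
 [-3, 3],
 [1, -3]]

For real matrices with standard dot products, the defining identity <Ax, y> = <x, A^* y> gives (Ax)^T y = x^T (A^*) y, i.e. x^T A^T y = x^T (A^*) y. Since this holds for all x, y, we must have A^* = A^T. Therefore
A^* =
[[-3, 1],
 [-3, 3],
 [1, -3]].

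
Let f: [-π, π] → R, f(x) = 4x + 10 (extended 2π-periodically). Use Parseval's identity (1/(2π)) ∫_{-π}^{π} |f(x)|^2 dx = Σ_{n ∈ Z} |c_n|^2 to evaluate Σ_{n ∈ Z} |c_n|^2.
Σ |c_n|^2 = 16π^2/3 + 100

Expand and integrate term by term over [-π, π]:
  ∫ (4x)^2 dx = 16·(2π^3/3); ∫ 2·4·(10)·x dx = 0 (odd integrand); ∫ 10^2 dx = 100·2π.
So (1/(2π)) ∫_{-π}^{π} (4x + 10)^2 dx = 16π^2/3 + 100 = 16π^2/3 + 100.
Parseval ⇒ Σ |c_n|^2 = 16π^2/3 + 100.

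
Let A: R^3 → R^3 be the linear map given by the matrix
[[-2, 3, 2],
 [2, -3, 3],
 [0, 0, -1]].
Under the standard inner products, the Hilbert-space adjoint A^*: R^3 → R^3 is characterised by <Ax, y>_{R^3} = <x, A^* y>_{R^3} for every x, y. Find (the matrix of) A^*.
A^* = A^T =
[[-2, 2, 0],
 [3, -3, 0],
 [2, 3, -1]]

For real matrices with standard dot products, the defining identity <Ax, y> = <x, A^* y> gives (Ax)^T y = x^T (A^*) y, i.e. x^T A^T y = x^T (A^*) y. Since this holds for all x, y, we must have A^* = A^T. Therefore
A^* =
[[-2, 2, 0],
 [3, -3, 0],
 [2, 3, -1]].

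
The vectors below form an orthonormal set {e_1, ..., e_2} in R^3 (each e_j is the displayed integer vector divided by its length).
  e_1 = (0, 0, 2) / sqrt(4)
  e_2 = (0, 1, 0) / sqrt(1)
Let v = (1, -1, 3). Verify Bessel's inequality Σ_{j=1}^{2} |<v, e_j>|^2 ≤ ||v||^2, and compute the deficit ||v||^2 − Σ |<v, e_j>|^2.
Σ |<v, e_j>|^2 = 10; ||v||^2 = 11; deficit = 1

Write each e_j = u_j / sqrt(<u_j, u_j>) where u_j is the displayed integer vector. Then <v, e_j> = <v, u_j> / sqrt(<u_j, u_j>), so |<v, e_j>|^2 = <v, u_j>^2 / <u_j, u_j>.
Coefficients: <v, e_1> = 6/sqrt(4), <v, e_2> = -1/sqrt(1).
Square and sum: Σ |<v, e_j>|^2 = 10.
Compute ||v||^2 = v·v = 11.
Deficit = 11 − 10 = 1 ≥ 0, confirming Bessel's inequality. (The deficit equals ||v − Σ <v,e_j> e_j||^2, the squared distance from v to span{e_j}.)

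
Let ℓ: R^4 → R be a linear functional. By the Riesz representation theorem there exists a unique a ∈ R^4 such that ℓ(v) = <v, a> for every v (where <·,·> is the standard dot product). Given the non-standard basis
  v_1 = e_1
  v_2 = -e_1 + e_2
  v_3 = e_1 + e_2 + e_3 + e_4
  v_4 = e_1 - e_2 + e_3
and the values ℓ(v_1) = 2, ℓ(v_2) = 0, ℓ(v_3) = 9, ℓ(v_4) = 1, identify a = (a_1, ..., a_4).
a = (2, 2, 1, 4)

Write a = (a_1, ..., a_4) in the standard basis. For each basis vector v_i, ℓ(v_i) = <v_i, a> is a linear equation in the a_j's. Collect the n equations into a matrix system V a = ℓ, where row i of V is v_i (expressed in the standard basis). Since V is invertible (lower-triangular with 1s on the diagonal, up to permutation), solve by back-substitution:
  V =
[[1, 0, 0, 0],
 [-1, 1, 0, 0],
 [1, 1, 1, 1],
 [1, -1, 1, 0]]
  V a = (2, 0, 9, 1)
Solving gives a = (2, 2, 1, 4).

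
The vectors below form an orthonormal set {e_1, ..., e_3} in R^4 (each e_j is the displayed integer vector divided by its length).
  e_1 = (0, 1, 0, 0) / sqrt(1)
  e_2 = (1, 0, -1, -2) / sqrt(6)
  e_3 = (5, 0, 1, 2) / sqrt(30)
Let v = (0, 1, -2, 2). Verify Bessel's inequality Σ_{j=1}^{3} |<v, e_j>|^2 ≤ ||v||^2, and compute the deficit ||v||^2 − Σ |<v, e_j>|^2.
Σ |<v, e_j>|^2 = 9/5; ||v||^2 = 9; deficit = 36/5

Write each e_j = u_j / sqrt(<u_j, u_j>) where u_j is the displayed integer vector. Then <v, e_j> = <v, u_j> / sqrt(<u_j, u_j>), so |<v, e_j>|^2 = <v, u_j>^2 / <u_j, u_j>.
Coefficients: <v, e_1> = 1/sqrt(1), <v, e_2> = -2/sqrt(6), <v, e_3> = 2/sqrt(30).
Square and sum: Σ |<v, e_j>|^2 = 9/5.
Compute ||v||^2 = v·v = 9.
Deficit = 9 − 9/5 = 36/5 ≥ 0, confirming Bessel's inequality. (The deficit equals ||v − Σ <v,e_j> e_j||^2, the squared distance from v to span{e_j}.)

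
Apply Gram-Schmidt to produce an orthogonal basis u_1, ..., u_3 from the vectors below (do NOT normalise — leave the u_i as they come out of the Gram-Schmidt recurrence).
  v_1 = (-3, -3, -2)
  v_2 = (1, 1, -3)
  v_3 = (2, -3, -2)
Orthogonal basis:
  u_1 = (-3, -3, -2)
  u_2 = (1, 1, -3)
  u_3 = (5/2, -5/2, 0)

Apply the Gram-Schmidt recurrence
  u_1 = v_1
  u_i = v_i − Σ_{j<i} ((v_i · u_j) / (u_j · u_j)) · u_j.

Step by step this gives:
  u_1 = (-3, -3, -2)
  u_2 = (1, 1, -3)
  u_3 = (5/2, -5/2, 0)

Orthogonality check:
  u_2 · u_1 = 0 (should be 0)
  u_3 · u_1 = 0 (should be 0)
  u_3 · u_2 = 0 (should be 0)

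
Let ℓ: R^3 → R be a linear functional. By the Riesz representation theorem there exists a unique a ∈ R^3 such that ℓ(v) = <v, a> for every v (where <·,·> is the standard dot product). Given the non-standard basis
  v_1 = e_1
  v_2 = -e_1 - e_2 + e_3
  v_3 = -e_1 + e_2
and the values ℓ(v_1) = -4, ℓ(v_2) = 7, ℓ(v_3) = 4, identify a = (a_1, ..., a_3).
a = (-4, 0, 3)

Write a = (a_1, ..., a_3) in the standard basis. For each basis vector v_i, ℓ(v_i) = <v_i, a> is a linear equation in the a_j's. Collect the n equations into a matrix system V a = ℓ, where row i of V is v_i (expressed in the standard basis). Since V is invertible (lower-triangular with 1s on the diagonal, up to permutation), solve by back-substitution:
  V =
[[1, 0, 0],
 [-1, -1, 1],
 [-1, 1, 0]]
  V a = (-4, 7, 4)
Solving gives a = (-4, 0, 3).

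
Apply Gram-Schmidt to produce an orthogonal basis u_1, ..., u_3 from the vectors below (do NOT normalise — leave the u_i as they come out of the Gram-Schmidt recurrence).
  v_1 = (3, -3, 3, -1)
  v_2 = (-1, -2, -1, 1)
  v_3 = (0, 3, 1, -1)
Orthogonal basis:
  u_1 = (3, -3, 3, -1)
  u_2 = (-25/28, -59/28, -25/28, 27/28)
  u_3 = (-20/39, -2/195, 19/39, -3/65)

Apply the Gram-Schmidt recurrence
  u_1 = v_1
  u_i = v_i − Σ_{j<i} ((v_i · u_j) / (u_j · u_j)) · u_j.

Step by step this gives:
  u_1 = (3, -3, 3, -1)
  u_2 = (-25/28, -59/28, -25/28, 27/28)
  u_3 = (-20/39, -2/195, 19/39, -3/65)

Orthogonality check:
  u_2 · u_1 = 0 (should be 0)
  u_3 · u_1 = 0 (should be 0)
  u_3 · u_2 = 0 (should be 0)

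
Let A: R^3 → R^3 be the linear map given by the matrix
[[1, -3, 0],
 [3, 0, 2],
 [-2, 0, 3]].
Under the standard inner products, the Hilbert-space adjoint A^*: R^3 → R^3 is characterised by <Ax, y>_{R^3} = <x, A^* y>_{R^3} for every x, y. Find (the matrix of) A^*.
A^* = A^T =
[[1, 3, -2],
 [-3, 0, 0],
 [0, 2, 3]]

For real matrices with standard dot products, the defining identity <Ax, y> = <x, A^* y> gives (Ax)^T y = x^T (A^*) y, i.e. x^T A^T y = x^T (A^*) y. Since this holds for all x, y, we must have A^* = A^T. Therefore
A^* =
[[1, 3, -2],
 [-3, 0, 0],
 [0, 2, 3]].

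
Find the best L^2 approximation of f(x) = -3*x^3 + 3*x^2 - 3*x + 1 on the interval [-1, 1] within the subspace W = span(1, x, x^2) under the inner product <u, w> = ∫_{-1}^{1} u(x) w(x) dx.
g(x) = 3*x^2 - 24*x/5 + 1

The best approximation g ∈ W is the orthogonal projection of f onto W. Writing g = a_0 + a_1 x + a_2 x^2, the coefficients solve the normal equations G · a = b where
  G_{ij} = <φ_i, φ_j> and b_i = <f, φ_i>, with φ_0 = 1, φ_1 = x, φ_2 = x^2.
G =
  [2, 0, 2/3]
  [0, 2/3, 0]
  [2/3, 0, 2/5],
b = (4, -16/5, 28/15).
Solving gives a_0 = 1, a_1 = -24/5, a_2 = 3, so
  g(x) = 3*x^2 - 24*x/5 + 1.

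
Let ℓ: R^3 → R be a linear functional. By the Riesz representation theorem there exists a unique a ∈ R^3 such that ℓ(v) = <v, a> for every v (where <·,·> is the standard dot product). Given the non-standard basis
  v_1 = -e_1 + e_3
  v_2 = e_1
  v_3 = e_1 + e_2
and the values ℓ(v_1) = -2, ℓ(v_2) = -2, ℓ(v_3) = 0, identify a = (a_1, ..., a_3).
a = (-2, 2, -4)

Write a = (a_1, ..., a_3) in the standard basis. For each basis vector v_i, ℓ(v_i) = <v_i, a> is a linear equation in the a_j's. Collect the n equations into a matrix system V a = ℓ, where row i of V is v_i (expressed in the standard basis). Since V is invertible (lower-triangular with 1s on the diagonal, up to permutation), solve by back-substitution:
  V =
[[-1, 0, 1],
 [1, 0, 0],
 [1, 1, 0]]
  V a = (-2, -2, 0)
Solving gives a = (-2, 2, -4).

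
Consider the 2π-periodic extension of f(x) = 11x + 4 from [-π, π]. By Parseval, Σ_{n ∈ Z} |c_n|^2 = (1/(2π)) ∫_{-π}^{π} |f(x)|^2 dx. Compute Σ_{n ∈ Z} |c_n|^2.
Σ |c_n|^2 = 121π^2/3 + 16

Expand and integrate term by term over [-π, π]:
  ∫ (11x)^2 dx = 121·(2π^3/3); ∫ 2·11·(4)·x dx = 0 (odd integrand); ∫ 4^2 dx = 16·2π.
So (1/(2π)) ∫_{-π}^{π} (11x + 4)^2 dx = 121π^2/3 + 16 = 121π^2/3 + 16.
Parseval ⇒ Σ |c_n|^2 = 121π^2/3 + 16.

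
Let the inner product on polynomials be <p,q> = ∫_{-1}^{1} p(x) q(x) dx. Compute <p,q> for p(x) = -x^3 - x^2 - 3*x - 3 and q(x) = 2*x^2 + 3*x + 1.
<p,q> = -56/3

Expand the product: p(x)·q(x) = -2*x^5 - 5*x^4 - 10*x^3 - 16*x^2 - 12*x - 3.
∫_{-1}^{1} of each monomial x^k gives [2/(k+1) if k even, 0 if k odd]. Integrating term-by-term (or equivalently evaluating the antiderivative F(x) = -x^6/3 - x^5 - 5*x^4/2 - 16*x^3/3 - 6*x^2 - 3*x at the endpoints):
  F(1) − F(−1) = -109/6 − (1/2) = -56/3.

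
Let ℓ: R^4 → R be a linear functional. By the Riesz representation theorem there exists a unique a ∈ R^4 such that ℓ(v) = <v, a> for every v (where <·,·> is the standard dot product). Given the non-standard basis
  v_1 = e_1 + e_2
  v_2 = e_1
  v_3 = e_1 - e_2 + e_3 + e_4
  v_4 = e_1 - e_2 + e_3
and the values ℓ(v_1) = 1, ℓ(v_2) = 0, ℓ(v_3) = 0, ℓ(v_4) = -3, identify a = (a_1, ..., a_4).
a = (0, 1, -2, 3)

Write a = (a_1, ..., a_4) in the standard basis. For each basis vector v_i, ℓ(v_i) = <v_i, a> is a linear equation in the a_j's. Collect the n equations into a matrix system V a = ℓ, where row i of V is v_i (expressed in the standard basis). Since V is invertible (lower-triangular with 1s on the diagonal, up to permutation), solve by back-substitution:
  V =
[[1, 1, 0, 0],
 [1, 0, 0, 0],
 [1, -1, 1, 1],
 [1, -1, 1, 0]]
  V a = (1, 0, 0, -3)
Solving gives a = (0, 1, -2, 3).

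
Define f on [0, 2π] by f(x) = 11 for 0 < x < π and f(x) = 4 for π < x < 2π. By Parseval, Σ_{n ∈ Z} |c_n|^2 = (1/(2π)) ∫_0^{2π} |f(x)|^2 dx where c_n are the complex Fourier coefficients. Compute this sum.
Σ |c_n|^2 = 137/2

Parseval equates the L^2 energy of f (normalised by 1/(2π)) with the ℓ^2 sum of its Fourier coefficients: (1/(2π)) ∫_0^{2π} |f|^2 = Σ |c_n|^2.
Compute the left side: (1/(2π)) [∫_0^π 11^2 dx + ∫_π^{2π} 4^2 dx] = (1/(2π)) · (121π + 16π) = (121 + 16)/2 = 137/2.
So Σ_{n ∈ Z} |c_n|^2 = 137/2.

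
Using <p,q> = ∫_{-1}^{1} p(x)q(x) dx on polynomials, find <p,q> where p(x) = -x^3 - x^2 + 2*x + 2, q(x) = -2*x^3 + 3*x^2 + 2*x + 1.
<p,q> = 244/35

Expand the product: p(x)·q(x) = 2*x^6 - x^5 - 9*x^4 - x^3 + 9*x^2 + 6*x + 2.
∫_{-1}^{1} of each monomial x^k gives [2/(k+1) if k even, 0 if k odd]. Integrating term-by-term (or equivalently evaluating the antiderivative F(x) = 2*x^7/7 - x^6/6 - 9*x^5/5 - x^4/4 + 3*x^3 + 3*x^2 + 2*x at the endpoints):
  F(1) − F(−1) = 2549/420 − (-379/420) = 244/35.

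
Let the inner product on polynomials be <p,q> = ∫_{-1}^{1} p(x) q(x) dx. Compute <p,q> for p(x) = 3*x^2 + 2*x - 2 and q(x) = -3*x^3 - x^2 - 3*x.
<p,q> = -94/15

Expand the product: p(x)·q(x) = -9*x^5 - 9*x^4 - 5*x^3 - 4*x^2 + 6*x.
∫_{-1}^{1} of each monomial x^k gives [2/(k+1) if k even, 0 if k odd]. Integrating term-by-term (or equivalently evaluating the antiderivative F(x) = -3*x^6/2 - 9*x^5/5 - 5*x^4/4 - 4*x^3/3 + 3*x^2 at the endpoints):
  F(1) − F(−1) = -173/60 − (203/60) = -94/15.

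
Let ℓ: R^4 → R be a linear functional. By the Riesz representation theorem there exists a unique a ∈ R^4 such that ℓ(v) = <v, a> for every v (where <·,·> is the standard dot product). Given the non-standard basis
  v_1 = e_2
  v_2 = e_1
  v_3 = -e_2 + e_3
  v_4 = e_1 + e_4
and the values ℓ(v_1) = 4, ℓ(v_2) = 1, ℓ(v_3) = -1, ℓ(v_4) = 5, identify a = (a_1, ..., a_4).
a = (1, 4, 3, 4)

Write a = (a_1, ..., a_4) in the standard basis. For each basis vector v_i, ℓ(v_i) = <v_i, a> is a linear equation in the a_j's. Collect the n equations into a matrix system V a = ℓ, where row i of V is v_i (expressed in the standard basis). Since V is invertible (lower-triangular with 1s on the diagonal, up to permutation), solve by back-substitution:
  V =
[[0, 1, 0, 0],
 [1, 0, 0, 0],
 [0, -1, 1, 0],
 [1, 0, 0, 1]]
  V a = (4, 1, -1, 5)
Solving gives a = (1, 4, 3, 4).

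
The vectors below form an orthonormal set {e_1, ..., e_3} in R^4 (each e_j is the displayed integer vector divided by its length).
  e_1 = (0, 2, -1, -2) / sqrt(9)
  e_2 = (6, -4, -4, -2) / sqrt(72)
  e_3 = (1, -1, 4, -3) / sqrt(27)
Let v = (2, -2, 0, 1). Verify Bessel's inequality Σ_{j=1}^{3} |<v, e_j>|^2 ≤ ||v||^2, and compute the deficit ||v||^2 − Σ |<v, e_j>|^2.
Σ |<v, e_j>|^2 = 461/54; ||v||^2 = 9; deficit = 25/54

Write each e_j = u_j / sqrt(<u_j, u_j>) where u_j is the displayed integer vector. Then <v, e_j> = <v, u_j> / sqrt(<u_j, u_j>), so |<v, e_j>|^2 = <v, u_j>^2 / <u_j, u_j>.
Coefficients: <v, e_1> = -6/sqrt(9), <v, e_2> = 18/sqrt(72), <v, e_3> = 1/sqrt(27).
Square and sum: Σ |<v, e_j>|^2 = 461/54.
Compute ||v||^2 = v·v = 9.
Deficit = 9 − 461/54 = 25/54 ≥ 0, confirming Bessel's inequality. (The deficit equals ||v − Σ <v,e_j> e_j||^2, the squared distance from v to span{e_j}.)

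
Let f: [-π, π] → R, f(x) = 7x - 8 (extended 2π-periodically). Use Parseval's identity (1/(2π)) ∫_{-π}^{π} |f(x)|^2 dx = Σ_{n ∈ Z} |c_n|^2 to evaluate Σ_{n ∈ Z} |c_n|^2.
Σ |c_n|^2 = 49π^2/3 + 64

Expand and integrate term by term over [-π, π]:
  ∫ (7x)^2 dx = 49·(2π^3/3); ∫ 2·7·(-8)·x dx = 0 (odd integrand); ∫ (-8)^2 dx = 64·2π.
So (1/(2π)) ∫_{-π}^{π} (7x - 8)^2 dx = 49π^2/3 + 64 = 49π^2/3 + 64.
Parseval ⇒ Σ |c_n|^2 = 49π^2/3 + 64.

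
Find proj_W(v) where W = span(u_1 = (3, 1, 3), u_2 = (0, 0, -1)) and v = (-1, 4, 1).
proj_W(v) = (3/10, 1/10, 1)

Set up U = [u_1 | ... | u_2] ∈ R^(3×2). The projector onto W = col(U) is P = U (U^T U)^(-1) U^T.
Compute U^T U =
  [19, -3]
  [-3, 1],
and U^T v = (4, -1).
Solve U^T U · c = U^T v for the coefficients: c = (1/10, -7/10). The projection is proj_W(v) = U c.
Check: (v - proj_W(v)) · u_1 = 0  (should be 0).
Check: (v - proj_W(v)) · u_2 = 0  (should be 0).
Result: proj_W(v) = (3/10, 1/10, 1).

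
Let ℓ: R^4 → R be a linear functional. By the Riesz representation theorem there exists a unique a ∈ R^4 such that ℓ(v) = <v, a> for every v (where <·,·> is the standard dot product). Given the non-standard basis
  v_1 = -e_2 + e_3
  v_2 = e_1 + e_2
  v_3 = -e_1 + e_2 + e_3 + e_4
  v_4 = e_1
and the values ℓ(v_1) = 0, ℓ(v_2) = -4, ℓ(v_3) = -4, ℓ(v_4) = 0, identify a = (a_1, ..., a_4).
a = (0, -4, -4, 4)

Write a = (a_1, ..., a_4) in the standard basis. For each basis vector v_i, ℓ(v_i) = <v_i, a> is a linear equation in the a_j's. Collect the n equations into a matrix system V a = ℓ, where row i of V is v_i (expressed in the standard basis). Since V is invertible (lower-triangular with 1s on the diagonal, up to permutation), solve by back-substitution:
  V =
[[0, -1, 1, 0],
 [1, 1, 0, 0],
 [-1, 1, 1, 1],
 [1, 0, 0, 0]]
  V a = (0, -4, -4, 0)
Solving gives a = (0, -4, -4, 4).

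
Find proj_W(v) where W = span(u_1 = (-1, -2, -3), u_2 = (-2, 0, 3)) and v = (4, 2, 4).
proj_W(v) = (400/133, 464/133, 444/133)

Set up U = [u_1 | ... | u_2] ∈ R^(3×2). The projector onto W = col(U) is P = U (U^T U)^(-1) U^T.
Compute U^T U =
  [14, -7]
  [-7, 13],
and U^T v = (-20, 4).
Solve U^T U · c = U^T v for the coefficients: c = (-232/133, -12/19). The projection is proj_W(v) = U c.
Check: (v - proj_W(v)) · u_1 = 0  (should be 0).
Check: (v - proj_W(v)) · u_2 = 0  (should be 0).
Result: proj_W(v) = (400/133, 464/133, 444/133).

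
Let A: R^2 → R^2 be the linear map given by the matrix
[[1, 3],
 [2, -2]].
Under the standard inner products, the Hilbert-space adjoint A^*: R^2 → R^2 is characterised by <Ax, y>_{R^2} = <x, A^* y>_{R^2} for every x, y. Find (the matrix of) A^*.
A^* = A^T =
[[1, 2],
 [3, -2]]

For real matrices with standard dot products, the defining identity <Ax, y> = <x, A^* y> gives (Ax)^T y = x^T (A^*) y, i.e. x^T A^T y = x^T (A^*) y. Since this holds for all x, y, we must have A^* = A^T. Therefore
A^* =
[[1, 2],
 [3, -2]].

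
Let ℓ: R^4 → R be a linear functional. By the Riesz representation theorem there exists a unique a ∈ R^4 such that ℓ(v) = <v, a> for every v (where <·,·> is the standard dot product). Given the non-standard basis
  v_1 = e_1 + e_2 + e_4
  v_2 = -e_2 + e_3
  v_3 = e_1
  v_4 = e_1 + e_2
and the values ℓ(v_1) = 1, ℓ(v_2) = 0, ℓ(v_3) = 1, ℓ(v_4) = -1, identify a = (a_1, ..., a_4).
a = (1, -2, -2, 2)

Write a = (a_1, ..., a_4) in the standard basis. For each basis vector v_i, ℓ(v_i) = <v_i, a> is a linear equation in the a_j's. Collect the n equations into a matrix system V a = ℓ, where row i of V is v_i (expressed in the standard basis). Since V is invertible (lower-triangular with 1s on the diagonal, up to permutation), solve by back-substitution:
  V =
[[1, 1, 0, 1],
 [0, -1, 1, 0],
 [1, 0, 0, 0],
 [1, 1, 0, 0]]
  V a = (1, 0, 1, -1)
Solving gives a = (1, -2, -2, 2).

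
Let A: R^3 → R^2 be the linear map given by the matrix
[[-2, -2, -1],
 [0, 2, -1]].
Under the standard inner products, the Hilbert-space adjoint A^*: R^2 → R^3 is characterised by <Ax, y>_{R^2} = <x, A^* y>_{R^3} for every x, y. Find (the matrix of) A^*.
A^* = A^T =
[[-2, 0],
 [-2, 2],
 [-1, -1]]

For real matrices with standard dot products, the defining identity <Ax, y> = <x, A^* y> gives (Ax)^T y = x^T (A^*) y, i.e. x^T A^T y = x^T (A^*) y. Since this holds for all x, y, we must have A^* = A^T. Therefore
A^* =
[[-2, 0],
 [-2, 2],
 [-1, -1]].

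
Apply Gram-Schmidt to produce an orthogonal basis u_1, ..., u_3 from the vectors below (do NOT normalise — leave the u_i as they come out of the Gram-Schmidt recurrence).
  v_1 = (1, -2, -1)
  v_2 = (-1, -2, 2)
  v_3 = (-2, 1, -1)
Orthogonal basis:
  u_1 = (1, -2, -1)
  u_2 = (-7/6, -5/3, 13/6)
  u_3 = (-90/53, -15/53, -60/53)

Apply the Gram-Schmidt recurrence
  u_1 = v_1
  u_i = v_i − Σ_{j<i} ((v_i · u_j) / (u_j · u_j)) · u_j.

Step by step this gives:
  u_1 = (1, -2, -1)
  u_2 = (-7/6, -5/3, 13/6)
  u_3 = (-90/53, -15/53, -60/53)

Orthogonality check:
  u_2 · u_1 = 0 (should be 0)
  u_3 · u_1 = 0 (should be 0)
  u_3 · u_2 = 0 (should be 0)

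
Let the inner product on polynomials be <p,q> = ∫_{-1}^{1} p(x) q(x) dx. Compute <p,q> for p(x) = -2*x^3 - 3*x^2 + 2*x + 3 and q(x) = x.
<p,q> = 8/15

Expand the product: p(x)·q(x) = -2*x^4 - 3*x^3 + 2*x^2 + 3*x.
∫_{-1}^{1} of each monomial x^k gives [2/(k+1) if k even, 0 if k odd]. Integrating term-by-term (or equivalently evaluating the antiderivative F(x) = -2*x^5/5 - 3*x^4/4 + 2*x^3/3 + 3*x^2/2 at the endpoints):
  F(1) − F(−1) = 61/60 − (29/60) = 8/15.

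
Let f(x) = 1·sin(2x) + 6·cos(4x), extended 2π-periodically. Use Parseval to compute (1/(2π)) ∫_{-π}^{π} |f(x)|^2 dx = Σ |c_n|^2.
Σ |c_n|^2 = 37/2

Expand |f|^2 and use orthogonality of {sin(nx), cos(mx)} on [-π, π]:
  ∫_{-π}^{π} sin(nx)^2 dx = π, ∫ cos(mx)^2 dx = π, and cross terms integrate to 0.
So ∫_{-π}^{π} f(x)^2 dx = 1^2 · π + 6^2 · π = (1 + 36)π.
Divide by 2π: (1 + 36)/2 = 37/2.
By Parseval, this equals Σ |c_n|^2.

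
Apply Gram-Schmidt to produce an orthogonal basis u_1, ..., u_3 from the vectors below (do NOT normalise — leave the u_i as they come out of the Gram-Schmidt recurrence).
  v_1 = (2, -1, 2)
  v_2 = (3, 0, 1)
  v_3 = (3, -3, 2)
Orthogonal basis:
  u_1 = (2, -1, 2)
  u_2 = (11/9, 8/9, -7/9)
  u_3 = (9/26, -18/13, -27/26)

Apply the Gram-Schmidt recurrence
  u_1 = v_1
  u_i = v_i − Σ_{j<i} ((v_i · u_j) / (u_j · u_j)) · u_j.

Step by step this gives:
  u_1 = (2, -1, 2)
  u_2 = (11/9, 8/9, -7/9)
  u_3 = (9/26, -18/13, -27/26)

Orthogonality check:
  u_2 · u_1 = 0 (should be 0)
  u_3 · u_1 = 0 (should be 0)
  u_3 · u_2 = 0 (should be 0)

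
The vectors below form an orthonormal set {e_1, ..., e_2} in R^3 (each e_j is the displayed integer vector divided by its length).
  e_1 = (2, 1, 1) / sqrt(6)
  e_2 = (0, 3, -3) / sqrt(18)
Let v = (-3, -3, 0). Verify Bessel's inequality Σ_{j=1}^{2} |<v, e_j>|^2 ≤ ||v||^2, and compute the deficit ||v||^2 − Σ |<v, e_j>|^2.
Σ |<v, e_j>|^2 = 18; ||v||^2 = 18; deficit = 0

Write each e_j = u_j / sqrt(<u_j, u_j>) where u_j is the displayed integer vector. Then <v, e_j> = <v, u_j> / sqrt(<u_j, u_j>), so |<v, e_j>|^2 = <v, u_j>^2 / <u_j, u_j>.
Coefficients: <v, e_1> = -9/sqrt(6), <v, e_2> = -9/sqrt(18).
Square and sum: Σ |<v, e_j>|^2 = 18.
Compute ||v||^2 = v·v = 18.
Deficit = 18 − 18 = 0 ≥ 0, confirming Bessel's inequality. (The deficit equals ||v − Σ <v,e_j> e_j||^2, the squared distance from v to span{e_j}.)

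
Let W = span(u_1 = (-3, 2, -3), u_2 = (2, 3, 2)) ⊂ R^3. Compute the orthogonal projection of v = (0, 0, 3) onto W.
proj_W(v) = (3/2, 0, 3/2)

Set up U = [u_1 | ... | u_2] ∈ R^(3×2). The projector onto W = col(U) is P = U (U^T U)^(-1) U^T.
Compute U^T U =
  [22, -6]
  [-6, 17],
and U^T v = (-9, 6).
Solve U^T U · c = U^T v for the coefficients: c = (-9/26, 3/13). The projection is proj_W(v) = U c.
Check: (v - proj_W(v)) · u_1 = 0  (should be 0).
Check: (v - proj_W(v)) · u_2 = 0  (should be 0).
Result: proj_W(v) = (3/2, 0, 3/2).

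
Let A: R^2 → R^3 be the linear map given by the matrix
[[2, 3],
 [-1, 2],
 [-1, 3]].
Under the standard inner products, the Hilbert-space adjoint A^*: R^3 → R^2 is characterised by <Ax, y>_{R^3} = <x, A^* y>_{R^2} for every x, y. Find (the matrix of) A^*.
A^* = A^T =
[[2, -1, -1],
 [3, 2, 3]]

For real matrices with standard dot products, the defining identity <Ax, y> = <x, A^* y> gives (Ax)^T y = x^T (A^*) y, i.e. x^T A^T y = x^T (A^*) y. Since this holds for all x, y, we must have A^* = A^T. Therefore
A^* =
[[2, -1, -1],
 [3, 2, 3]].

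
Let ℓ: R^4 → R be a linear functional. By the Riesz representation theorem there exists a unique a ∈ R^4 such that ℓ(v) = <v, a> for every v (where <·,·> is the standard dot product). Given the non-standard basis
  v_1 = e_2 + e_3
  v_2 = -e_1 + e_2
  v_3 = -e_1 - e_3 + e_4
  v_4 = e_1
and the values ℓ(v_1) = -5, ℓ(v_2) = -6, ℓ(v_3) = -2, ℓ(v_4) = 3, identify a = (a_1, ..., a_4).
a = (3, -3, -2, -1)

Write a = (a_1, ..., a_4) in the standard basis. For each basis vector v_i, ℓ(v_i) = <v_i, a> is a linear equation in the a_j's. Collect the n equations into a matrix system V a = ℓ, where row i of V is v_i (expressed in the standard basis). Since V is invertible (lower-triangular with 1s on the diagonal, up to permutation), solve by back-substitution:
  V =
[[0, 1, 1, 0],
 [-1, 1, 0, 0],
 [-1, 0, -1, 1],
 [1, 0, 0, 0]]
  V a = (-5, -6, -2, 3)
Solving gives a = (3, -3, -2, -1).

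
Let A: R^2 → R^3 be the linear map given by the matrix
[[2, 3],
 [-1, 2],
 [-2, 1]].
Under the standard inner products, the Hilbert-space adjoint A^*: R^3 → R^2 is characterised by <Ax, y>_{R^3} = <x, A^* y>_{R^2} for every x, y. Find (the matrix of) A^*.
A^* = A^T =
[[2, -1, -2],
 [3, 2, 1]]

For real matrices with standard dot products, the defining identity <Ax, y> = <x, A^* y> gives (Ax)^T y = x^T (A^*) y, i.e. x^T A^T y = x^T (A^*) y. Since this holds for all x, y, we must have A^* = A^T. Therefore
A^* =
[[2, -1, -2],
 [3, 2, 1]].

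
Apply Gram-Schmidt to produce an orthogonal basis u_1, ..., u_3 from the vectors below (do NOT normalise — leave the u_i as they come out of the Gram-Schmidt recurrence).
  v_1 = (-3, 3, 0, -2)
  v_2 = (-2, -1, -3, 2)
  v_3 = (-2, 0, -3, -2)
Orthogonal basis:
  u_1 = (-3, 3, 0, -2)
  u_2 = (-47/22, -19/22, -3, 21/11)
  u_3 = (193/395, -359/395, -561/395, -828/395)

Apply the Gram-Schmidt recurrence
  u_1 = v_1
  u_i = v_i − Σ_{j<i} ((v_i · u_j) / (u_j · u_j)) · u_j.

Step by step this gives:
  u_1 = (-3, 3, 0, -2)
  u_2 = (-47/22, -19/22, -3, 21/11)
  u_3 = (193/395, -359/395, -561/395, -828/395)

Orthogonality check:
  u_2 · u_1 = 0 (should be 0)
  u_3 · u_1 = 0 (should be 0)
  u_3 · u_2 = 0 (should be 0)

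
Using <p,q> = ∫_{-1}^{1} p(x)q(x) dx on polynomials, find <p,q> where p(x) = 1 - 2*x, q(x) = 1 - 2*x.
<p,q> = 14/3

Expand the product: p(x)·q(x) = 4*x^2 - 4*x + 1.
∫_{-1}^{1} of each monomial x^k gives [2/(k+1) if k even, 0 if k odd]. Integrating term-by-term (or equivalently evaluating the antiderivative F(x) = 4*x^3/3 - 2*x^2 + x at the endpoints):
  F(1) − F(−1) = 1/3 − (-13/3) = 14/3.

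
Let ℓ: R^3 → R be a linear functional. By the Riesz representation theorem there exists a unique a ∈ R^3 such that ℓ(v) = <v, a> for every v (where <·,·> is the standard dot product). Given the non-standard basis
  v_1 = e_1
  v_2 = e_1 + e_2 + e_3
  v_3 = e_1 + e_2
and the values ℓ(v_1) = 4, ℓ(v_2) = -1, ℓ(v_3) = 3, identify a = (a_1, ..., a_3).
a = (4, -1, -4)

Write a = (a_1, ..., a_3) in the standard basis. For each basis vector v_i, ℓ(v_i) = <v_i, a> is a linear equation in the a_j's. Collect the n equations into a matrix system V a = ℓ, where row i of V is v_i (expressed in the standard basis). Since V is invertible (lower-triangular with 1s on the diagonal, up to permutation), solve by back-substitution:
  V =
[[1, 0, 0],
 [1, 1, 1],
 [1, 1, 0]]
  V a = (4, -1, 3)
Solving gives a = (4, -1, -4).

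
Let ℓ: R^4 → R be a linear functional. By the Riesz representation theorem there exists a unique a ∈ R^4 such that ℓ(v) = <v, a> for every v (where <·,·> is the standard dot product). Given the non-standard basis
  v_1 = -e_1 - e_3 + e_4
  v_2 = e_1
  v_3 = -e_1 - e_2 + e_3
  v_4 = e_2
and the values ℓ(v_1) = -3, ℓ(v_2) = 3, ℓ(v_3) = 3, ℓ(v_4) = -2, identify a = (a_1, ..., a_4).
a = (3, -2, 4, 4)

Write a = (a_1, ..., a_4) in the standard basis. For each basis vector v_i, ℓ(v_i) = <v_i, a> is a linear equation in the a_j's. Collect the n equations into a matrix system V a = ℓ, where row i of V is v_i (expressed in the standard basis). Since V is invertible (lower-triangular with 1s on the diagonal, up to permutation), solve by back-substitution:
  V =
[[-1, 0, -1, 1],
 [1, 0, 0, 0],
 [-1, -1, 1, 0],
 [0, 1, 0, 0]]
  V a = (-3, 3, 3, -2)
Solving gives a = (3, -2, 4, 4).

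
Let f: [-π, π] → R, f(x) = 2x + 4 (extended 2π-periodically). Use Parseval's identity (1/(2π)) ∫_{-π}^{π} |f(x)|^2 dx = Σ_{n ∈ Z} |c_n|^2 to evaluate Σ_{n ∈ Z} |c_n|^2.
Σ |c_n|^2 = 4π^2/3 + 16

Expand and integrate term by term over [-π, π]:
  ∫ (2x)^2 dx = 4·(2π^3/3); ∫ 2·2·(4)·x dx = 0 (odd integrand); ∫ 4^2 dx = 16·2π.
So (1/(2π)) ∫_{-π}^{π} (2x + 4)^2 dx = 4π^2/3 + 16 = 4π^2/3 + 16.
Parseval ⇒ Σ |c_n|^2 = 4π^2/3 + 16.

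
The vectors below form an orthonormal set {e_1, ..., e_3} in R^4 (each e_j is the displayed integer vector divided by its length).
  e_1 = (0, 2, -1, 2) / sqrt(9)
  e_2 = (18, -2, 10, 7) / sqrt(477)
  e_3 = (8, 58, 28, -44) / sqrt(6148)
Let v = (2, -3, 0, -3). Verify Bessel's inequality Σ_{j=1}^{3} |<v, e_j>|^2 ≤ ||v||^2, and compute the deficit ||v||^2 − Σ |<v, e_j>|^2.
Σ |<v, e_j>|^2 = 494/29; ||v||^2 = 22; deficit = 144/29

Write each e_j = u_j / sqrt(<u_j, u_j>) where u_j is the displayed integer vector. Then <v, e_j> = <v, u_j> / sqrt(<u_j, u_j>), so |<v, e_j>|^2 = <v, u_j>^2 / <u_j, u_j>.
Coefficients: <v, e_1> = -12/sqrt(9), <v, e_2> = 21/sqrt(477), <v, e_3> = -26/sqrt(6148).
Square and sum: Σ |<v, e_j>|^2 = 494/29.
Compute ||v||^2 = v·v = 22.
Deficit = 22 − 494/29 = 144/29 ≥ 0, confirming Bessel's inequality. (The deficit equals ||v − Σ <v,e_j> e_j||^2, the squared distance from v to span{e_j}.)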